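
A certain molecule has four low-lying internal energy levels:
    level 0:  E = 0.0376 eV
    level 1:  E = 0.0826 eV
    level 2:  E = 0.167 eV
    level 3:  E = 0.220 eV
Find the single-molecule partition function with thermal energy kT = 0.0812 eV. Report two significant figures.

Z = 1.2

Eᵢ/kT = 0.4631, 1.017, 2.057, 2.709.
Z = Σ e^(−Eᵢ/kT) = e^(−0.4631) + e^(−1.017) + e^(−2.057) + e^(−2.709) = 0.6293 + 0.3617 + 0.1278 + 0.06660 = 1.185.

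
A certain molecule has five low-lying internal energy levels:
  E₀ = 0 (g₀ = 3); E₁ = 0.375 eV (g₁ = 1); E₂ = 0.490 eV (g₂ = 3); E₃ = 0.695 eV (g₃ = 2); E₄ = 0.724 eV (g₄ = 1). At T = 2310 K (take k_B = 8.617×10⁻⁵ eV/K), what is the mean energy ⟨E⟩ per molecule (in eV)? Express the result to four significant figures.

k_BT = 8.617×10⁻⁵ × 2310 K = 0.199053 eV.
Eᵢ/kT = 0, 1.88392, 2.46166, 3.49153, 3.63722.
Z = Σ gᵢe^(−Eᵢ/kT) = 3·e^(−0) + 1·e^(−1.88392) + 3·e^(−2.46166) + 2·e^(−3.49153) + 1·e^(−3.63722) = 3.00000 + 0.151993 + 0.255880 + 0.0609085 + 0.0263254 = 3.49511.
⟨E⟩ = Σ Eᵢ gᵢe^(−Eᵢ/kT) / Z = (0·3.00000 + 0.375·0.151993 + 0.490·0.255880 + 0.695·0.0609085 + 0.724·0.0263254) / 3.49511 = 0.06975 eV.

0.06975 eV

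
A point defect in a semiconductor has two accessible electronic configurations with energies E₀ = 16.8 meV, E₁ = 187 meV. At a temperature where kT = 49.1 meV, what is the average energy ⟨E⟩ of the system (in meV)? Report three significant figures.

Eᵢ/kT = 0.34216, 3.8086.
Z = Σ e^(−Eᵢ/kT) = e^(−0.34216) + e^(−3.8086) = 0.71023 + 0.022179 = 0.73241.
⟨E⟩ = Σ Eᵢ e^(−Eᵢ/kT) / Z = (16.8·0.71023 + 187·0.022179) / 0.73241 = 22.0 meV.

22.0 meV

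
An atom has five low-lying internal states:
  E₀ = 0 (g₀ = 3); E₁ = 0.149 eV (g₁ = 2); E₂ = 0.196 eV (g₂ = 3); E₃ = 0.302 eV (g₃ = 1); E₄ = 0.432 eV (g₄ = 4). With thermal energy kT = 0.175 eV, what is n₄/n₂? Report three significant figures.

n₄/n₂ = (g₄/g₂) exp[−(E₄−E₂)/kT] = (4/3) × exp(−(0.236 eV)/(0.175 eV)) = (4/3) × exp(-1.3486) = 0.346.

0.346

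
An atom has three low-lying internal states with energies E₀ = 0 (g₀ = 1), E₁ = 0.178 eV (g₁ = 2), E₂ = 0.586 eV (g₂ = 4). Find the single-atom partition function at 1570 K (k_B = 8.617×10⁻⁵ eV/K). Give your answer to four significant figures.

k_BT = 8.617×10⁻⁵ × 1570 K = 0.135287 eV.
Eᵢ/kT = 0, 1.31572, 4.33153.
Z = Σ gᵢe^(−Eᵢ/kT) = 1·e^(−0) + 2·e^(−1.31572) + 4·e^(−4.33153) = 1.00000 + 0.536562 + 0.0525897 = 1.58915.

Z = 1.589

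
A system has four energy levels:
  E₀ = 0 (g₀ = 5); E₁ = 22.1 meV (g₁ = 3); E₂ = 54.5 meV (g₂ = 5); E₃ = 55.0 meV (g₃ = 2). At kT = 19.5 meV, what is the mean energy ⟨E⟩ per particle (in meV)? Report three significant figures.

Eᵢ/kT = 0, 1.1333, 2.7949, 2.8205.
Z = Σ gᵢe^(−Eᵢ/kT) = 5·e^(−0) + 3·e^(−1.1333) + 5·e^(−2.7949) + 2·e^(−2.8205) = 5.0000 + 0.96591 + 0.30560 + 0.11915 = 6.3907.
⟨E⟩ = Σ Eᵢ gᵢe^(−Eᵢ/kT) / Z = (0·5.0000 + 22.1·0.96591 + 54.5·0.30560 + 55.0·0.11915) / 6.3907 = 6.97 meV.

6.97 meV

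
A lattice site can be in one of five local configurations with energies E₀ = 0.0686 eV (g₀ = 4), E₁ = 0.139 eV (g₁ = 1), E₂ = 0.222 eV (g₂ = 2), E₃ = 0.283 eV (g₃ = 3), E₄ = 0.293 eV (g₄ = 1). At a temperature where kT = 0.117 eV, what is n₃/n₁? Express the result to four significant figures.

n₃/n₁ = (g₃/g₁) exp[−(E₃−E₁)/kT] = (3/1) × exp(−(0.144 eV)/(0.117 eV)) = (3/1) × exp(-1.23077) = 0.8762.

0.8762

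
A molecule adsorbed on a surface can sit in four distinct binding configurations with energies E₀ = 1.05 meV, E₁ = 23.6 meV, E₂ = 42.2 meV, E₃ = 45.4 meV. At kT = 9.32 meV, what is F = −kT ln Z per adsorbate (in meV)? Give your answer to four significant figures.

0.08045 meV

Eᵢ/kT = 0.112661, 2.53219, 4.52790, 4.87124.
Z = Σ e^(−Eᵢ/kT) = e^(−0.112661) + e^(−2.53219) + e^(−4.52790) + e^(−4.87124) = 0.893453 + 0.0794848 + 0.0108033 + 0.00766386 = 0.991405.
F = −kT ln Z = −9.32 × ln(0.991405) = −9.32 × -0.00863215 = 0.08045 meV.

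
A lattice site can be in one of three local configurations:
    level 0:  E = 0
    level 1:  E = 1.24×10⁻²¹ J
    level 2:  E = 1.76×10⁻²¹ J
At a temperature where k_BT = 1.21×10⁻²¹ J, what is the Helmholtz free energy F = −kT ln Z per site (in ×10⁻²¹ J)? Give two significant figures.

Eᵢ/kT = 0, 1.025, 1.455.
Z = Σ e^(−Eᵢ/kT) = e^(−0) + e^(−1.025) + e^(−1.455) = 1.000 + 0.3588 + 0.2334 = 1.592.
F = −kT ln Z = −1.21 × ln(1.592) = −1.21 × 0.4650 = -0.56 ×10⁻²¹ J.

-0.56 ×10⁻²¹ J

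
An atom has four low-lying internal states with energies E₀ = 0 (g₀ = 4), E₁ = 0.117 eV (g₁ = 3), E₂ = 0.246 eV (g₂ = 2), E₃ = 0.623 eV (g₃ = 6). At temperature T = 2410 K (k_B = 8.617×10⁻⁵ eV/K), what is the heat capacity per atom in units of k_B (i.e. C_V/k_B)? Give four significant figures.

k_BT = 8.617×10⁻⁵ × 2410 K = 0.207670 eV.
Eᵢ/kT = 0, 0.563394, 1.18457, 2.99995.
Z = Σ gᵢe^(−Eᵢ/kT) = 4·e^(−0) + 3·e^(−0.563394) + 2·e^(−1.18457) + 6·e^(−2.99995) = 4.00000 + 1.70782 + 0.611755 + 0.298737 = 6.61831.
⟨E⟩ = 0.0810509 eV, ⟨E²⟩ = 0.0266454 eV².
C_V/k_B = (⟨E²⟩ − ⟨E⟩²)/(kT)² = (0.0266454 − 0.00656925)/0.0431268 = 0.4655.

0.4655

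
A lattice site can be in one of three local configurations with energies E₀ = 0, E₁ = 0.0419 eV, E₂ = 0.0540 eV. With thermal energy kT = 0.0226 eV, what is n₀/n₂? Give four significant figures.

n₀/n₂ = exp[−(E₀−E₂)/kT] = exp(−(-0.0540 eV)/(0.0226 eV)) = exp(2.38938) = 10.91.

10.91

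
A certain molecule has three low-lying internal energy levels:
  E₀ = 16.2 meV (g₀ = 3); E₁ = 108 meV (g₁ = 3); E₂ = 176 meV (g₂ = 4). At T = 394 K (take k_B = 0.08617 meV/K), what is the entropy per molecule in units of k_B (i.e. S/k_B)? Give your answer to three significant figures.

k_BT = 0.08617 × 394 K = 33.951 meV.
Eᵢ/kT = 0.47716, 3.1811, 5.1839.
Z = Σ gᵢe^(−Eᵢ/kT) = 3·e^(−0.47716) + 3·e^(−3.1811) + 4·e^(−5.1839) = 1.8616 + 0.12462 + 0.022424 = 2.0086.
⟨E⟩ = Σ EᵢPᵢ = 23.680 meV.
S/k_B = ln Z + ⟨E⟩/kT = ln(2.0086) + 23.680/33.951 = 0.69744 + 0.69748 = 1.39.

1.39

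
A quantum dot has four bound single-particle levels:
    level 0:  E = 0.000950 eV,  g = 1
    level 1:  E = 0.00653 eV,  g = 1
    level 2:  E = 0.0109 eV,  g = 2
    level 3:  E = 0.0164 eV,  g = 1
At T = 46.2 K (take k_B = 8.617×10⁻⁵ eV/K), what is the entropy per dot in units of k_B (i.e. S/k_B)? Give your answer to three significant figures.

k_BT = 8.617×10⁻⁵ × 46.2 K = 0.0039811 eV.
Eᵢ/kT = 0.23863, 1.6403, 2.7379, 4.1195.
Z = Σ gᵢe^(−Eᵢ/kT) = 1·e^(−0.23863) + 1·e^(−1.6403) + 2·e^(−2.7379) + 1·e^(−4.1195) = 0.78771 + 0.19392 + 0.12941 + 0.016253 = 1.1273.
⟨E⟩ = Σ EᵢPᵢ = 0.0032749 eV.
S/k_B = ln Z + ⟨E⟩/kT = ln(1.1273) + 0.0032749/0.0039811 = 0.11983 + 0.82261 = 0.942.

0.942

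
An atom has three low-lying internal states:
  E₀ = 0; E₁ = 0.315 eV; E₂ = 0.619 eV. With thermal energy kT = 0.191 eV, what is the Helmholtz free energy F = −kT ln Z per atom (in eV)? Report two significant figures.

Eᵢ/kT = 0, 1.649, 3.241.
Z = Σ e^(−Eᵢ/kT) = e^(−0) + e^(−1.649) + e^(−3.241) = 1.000 + 0.1922 + 0.03912 = 1.231.
F = −kT ln Z = −0.191 × ln(1.231) = −0.191 × 0.2078 = -0.040 eV.

-0.040 eV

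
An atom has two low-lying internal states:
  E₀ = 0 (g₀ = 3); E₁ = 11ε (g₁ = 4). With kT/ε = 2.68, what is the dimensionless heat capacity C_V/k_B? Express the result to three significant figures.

Eᵢ/kT = 0, 4.1045.
Z = Σ gᵢe^(−Eᵢ/kT) = 3·e^(−0) + 4·e^(−4.1045) = 3.0000 + 0.065993 = 3.0660.
⟨E⟩ = 0.23677 ε, ⟨E²⟩ = 2.6044 ε².
C_V/k_B = (⟨E²⟩ − ⟨E⟩²)/(kT)² = (2.6044 − 0.056060)/7.1824 = 0.355.

0.355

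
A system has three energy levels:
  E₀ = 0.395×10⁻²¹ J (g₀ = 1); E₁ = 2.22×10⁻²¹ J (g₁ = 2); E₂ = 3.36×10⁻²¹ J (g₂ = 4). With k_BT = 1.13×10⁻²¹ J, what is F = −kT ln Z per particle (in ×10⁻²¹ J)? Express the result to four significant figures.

-0.1965 ×10⁻²¹ J

Eᵢ/kT = 0.349558, 1.96460, 2.97345.
Z = Σ gᵢe^(−Eᵢ/kT) = 1·e^(−0.349558) + 2·e^(−1.96460) + 4·e^(−2.97345) = 0.705000 + 0.280424 + 0.204506 = 1.18993.
F = −kT ln Z = −1.13 × ln(1.18993) = −1.13 × 0.173894 = -0.1965 ×10⁻²¹ J.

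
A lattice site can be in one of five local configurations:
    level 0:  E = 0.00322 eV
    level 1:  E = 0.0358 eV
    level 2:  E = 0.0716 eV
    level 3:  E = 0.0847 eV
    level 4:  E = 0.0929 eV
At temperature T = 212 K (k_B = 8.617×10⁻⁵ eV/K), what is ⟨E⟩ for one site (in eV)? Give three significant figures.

k_BT = 8.617×10⁻⁵ × 212 K = 0.018268 eV.
Eᵢ/kT = 0.17626, 1.9597, 3.9194, 4.6365, 5.0854.
Z = Σ e^(−Eᵢ/kT) = e^(−0.17626) + e^(−1.9597) + e^(−3.9194) + e^(−4.6365) + e^(−5.0854) = 0.83840 + 0.14090 + 0.019853 + 0.0096916 + 0.0061864 = 1.0150.
⟨E⟩ = Σ Eᵢ e^(−Eᵢ/kT) / Z = (0.00322·0.83840 + 0.0358·0.14090 + 0.0716·0.019853 + 0.0847·0.0096916 + 0.0929·0.0061864) / 1.0150 = 0.0104 eV.

0.0104 eV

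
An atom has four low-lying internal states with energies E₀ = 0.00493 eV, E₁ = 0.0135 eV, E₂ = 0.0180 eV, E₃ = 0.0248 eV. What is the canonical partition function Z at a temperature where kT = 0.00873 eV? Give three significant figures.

Z = 0.967

Eᵢ/kT = 0.56472, 1.5464, 2.0619, 2.8408.
Z = Σ e^(−Eᵢ/kT) = e^(−0.56472) + e^(−1.5464) + e^(−2.0619) + e^(−2.8408) = 0.56852 + 0.21301 + 0.12721 + 0.058379 = 0.96712.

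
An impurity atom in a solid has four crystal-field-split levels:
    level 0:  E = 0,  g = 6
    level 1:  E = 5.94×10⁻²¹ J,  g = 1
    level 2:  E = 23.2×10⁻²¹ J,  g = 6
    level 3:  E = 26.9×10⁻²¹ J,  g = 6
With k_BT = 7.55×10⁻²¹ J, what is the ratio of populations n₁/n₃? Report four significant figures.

2.676

n₁/n₃ = (g₁/g₃) exp[−(E₁−E₃)/kT] = (1/6) × exp(−(-20.96 ×10⁻²¹ J)/(7.55 ×10⁻²¹ J)) = (1/6) × exp(2.77616) = 2.676.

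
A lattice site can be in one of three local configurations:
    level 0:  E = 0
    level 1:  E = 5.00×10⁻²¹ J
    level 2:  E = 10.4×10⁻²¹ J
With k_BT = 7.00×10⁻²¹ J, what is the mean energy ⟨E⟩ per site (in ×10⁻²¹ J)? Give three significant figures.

2.80 ×10⁻²¹ J

Eᵢ/kT = 0, 0.71429, 1.4857.
Z = Σ e^(−Eᵢ/kT) = e^(−0) + e^(−0.71429) + e^(−1.4857) = 1.0000 + 0.48954 + 0.22634 = 1.7159.
⟨E⟩ = Σ Eᵢ e^(−Eᵢ/kT) / Z = (0·1.0000 + 5.00·0.48954 + 10.4·0.22634) / 1.7159 = 2.80 ×10⁻²¹ J.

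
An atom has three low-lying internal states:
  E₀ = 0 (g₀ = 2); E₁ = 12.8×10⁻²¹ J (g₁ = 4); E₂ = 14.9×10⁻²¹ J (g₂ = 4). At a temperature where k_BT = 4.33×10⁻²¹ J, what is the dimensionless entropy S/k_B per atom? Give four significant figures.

Eᵢ/kT = 0, 2.95612, 3.44111.
Z = Σ gᵢe^(−Eᵢ/kT) = 2·e^(−0) + 4·e^(−2.95612) + 4·e^(−3.44111) = 2.00000 + 0.208081 + 0.128116 = 2.33620.
⟨E⟩ = Σ EᵢPᵢ = 1.95718 ×10⁻²¹ J.
S/k_B = ln Z + ⟨E⟩/kT = ln(2.33620) + 1.95718/4.33 = 0.848526 + 0.452005 = 1.301.

1.301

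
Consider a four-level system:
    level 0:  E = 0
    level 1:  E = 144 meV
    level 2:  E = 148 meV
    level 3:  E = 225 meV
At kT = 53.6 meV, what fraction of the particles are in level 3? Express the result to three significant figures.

Eᵢ/kT = 0, 2.6866, 2.7612, 4.1978.
Z = Σ e^(−Eᵢ/kT) = e^(−0) + e^(−2.6866) + e^(−2.7612) + e^(−4.1978) = 1.0000 + 0.068112 + 0.063216 + 0.015029 = 1.1464.
P₃ = e^(−E₃/kT) / Z = 0.015029/1.1464 = 0.0131.

0.0131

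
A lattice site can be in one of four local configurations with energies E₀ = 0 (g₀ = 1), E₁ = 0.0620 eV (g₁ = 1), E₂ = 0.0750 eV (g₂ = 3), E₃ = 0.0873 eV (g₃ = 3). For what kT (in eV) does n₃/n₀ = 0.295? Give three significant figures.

n₃/n₀ = (g₃/g₀) exp[−(E₃−E₀)/kT] = 0.295.
⇒ (E₃−E₀)/kT = ln((3/1)/0.295) = ln(10.169) = 2.3193.
kT = 0.0873 eV / 2.3193 = 0.0376 eV.

0.0376 eV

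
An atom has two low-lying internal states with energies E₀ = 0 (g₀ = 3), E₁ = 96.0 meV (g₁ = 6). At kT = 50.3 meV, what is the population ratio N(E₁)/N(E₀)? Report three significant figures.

0.297

n₁/n₀ = (g₁/g₀) exp[−(E₁−E₀)/kT] = (6/3) × exp(−(96.0 meV)/(50.3 meV)) = (6/3) × exp(-1.9085) = 0.297.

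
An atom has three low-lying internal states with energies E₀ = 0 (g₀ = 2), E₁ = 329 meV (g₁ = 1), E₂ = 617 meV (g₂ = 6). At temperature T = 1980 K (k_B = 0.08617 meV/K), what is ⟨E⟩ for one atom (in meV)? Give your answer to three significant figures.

k_BT = 0.08617 × 1980 K = 170.62 meV.
Eᵢ/kT = 0, 1.9283, 3.6162.
Z = Σ gᵢe^(−Eᵢ/kT) = 2·e^(−0) + 1·e^(−1.9283) + 6·e^(−3.6162) = 2.0000 + 0.14540 + 0.16131 = 2.3067.
⟨E⟩ = Σ Eᵢ gᵢe^(−Eᵢ/kT) / Z = (0·2.0000 + 329·0.14540 + 617·0.16131) / 2.3067 = 63.9 meV.

63.9 meV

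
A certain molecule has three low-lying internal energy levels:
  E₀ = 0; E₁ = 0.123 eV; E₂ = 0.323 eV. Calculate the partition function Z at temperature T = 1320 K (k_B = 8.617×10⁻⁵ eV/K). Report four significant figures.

k_BT = 8.617×10⁻⁵ × 1320 K = 0.113744 eV.
Eᵢ/kT = 0, 1.08138, 2.83971.
Z = Σ e^(−Eᵢ/kT) = e^(−0) + e^(−1.08138) + e^(−2.83971) = 1.00000 + 0.339127 + 0.0584426 = 1.39757.

Z = 1.398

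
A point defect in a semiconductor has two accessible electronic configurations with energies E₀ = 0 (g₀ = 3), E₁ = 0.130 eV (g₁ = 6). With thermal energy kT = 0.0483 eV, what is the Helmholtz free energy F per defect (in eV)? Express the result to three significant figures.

-0.0592 eV

Eᵢ/kT = 0, 2.6915.
Z = Σ gᵢe^(−Eᵢ/kT) = 3·e^(−0) + 6·e^(−2.6915) = 3.0000 + 0.40668 = 3.4067.
F = −kT ln Z = −0.0483 × ln(3.4067) = −0.0483 × 1.2257 = -0.0592 eV.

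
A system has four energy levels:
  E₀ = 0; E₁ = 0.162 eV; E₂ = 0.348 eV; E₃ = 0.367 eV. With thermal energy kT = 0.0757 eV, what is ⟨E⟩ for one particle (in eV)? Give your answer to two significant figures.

Eᵢ/kT = 0, 2.140, 4.597, 4.848.
Z = Σ e^(−Eᵢ/kT) = e^(−0) + e^(−2.140) + e^(−4.597) + e^(−4.848) = 1.000 + 0.1177 + 0.01008 + 0.007844 = 1.136.
⟨E⟩ = Σ Eᵢ e^(−Eᵢ/kT) / Z = (0·1.000 + 0.162·0.1177 + 0.348·0.01008 + 0.367·0.007844) / 1.136 = 0.022 eV.

0.022 eV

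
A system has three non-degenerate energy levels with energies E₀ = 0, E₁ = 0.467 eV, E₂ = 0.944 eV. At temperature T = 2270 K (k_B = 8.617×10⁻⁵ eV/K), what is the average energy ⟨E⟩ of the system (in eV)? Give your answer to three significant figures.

k_BT = 8.617×10⁻⁵ × 2270 K = 0.19561 eV.
Eᵢ/kT = 0, 2.3874, 4.8259.
Z = Σ e^(−Eᵢ/kT) = e^(−0) + e^(−2.3874) + e^(−4.8259) = 1.0000 + 0.091868 + 0.0080193 = 1.0999.
⟨E⟩ = Σ Eᵢ e^(−Eᵢ/kT) / Z = (0·1.0000 + 0.467·0.091868 + 0.944·0.0080193) / 1.0999 = 0.0459 eV.

0.0459 eV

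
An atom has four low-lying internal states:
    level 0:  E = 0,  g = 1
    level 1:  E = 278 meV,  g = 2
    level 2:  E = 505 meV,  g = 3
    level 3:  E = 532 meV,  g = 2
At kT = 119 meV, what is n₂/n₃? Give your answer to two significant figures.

1.9

n₂/n₃ = (g₂/g₃) exp[−(E₂−E₃)/kT] = (3/2) × exp(−(-27 meV)/(119 meV)) = (3/2) × exp(0.2269) = 1.9.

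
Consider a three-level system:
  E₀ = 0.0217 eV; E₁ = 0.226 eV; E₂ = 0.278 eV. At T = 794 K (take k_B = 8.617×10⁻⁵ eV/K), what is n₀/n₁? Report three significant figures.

k_BT = 8.617×10⁻⁵ × 794 K = 0.068419 eV.
n₀/n₁ = exp[−(E₀−E₁)/kT] = exp(−(-0.2043 eV)/(0.068419 eV)) = exp(2.9860) = 19.8.

19.8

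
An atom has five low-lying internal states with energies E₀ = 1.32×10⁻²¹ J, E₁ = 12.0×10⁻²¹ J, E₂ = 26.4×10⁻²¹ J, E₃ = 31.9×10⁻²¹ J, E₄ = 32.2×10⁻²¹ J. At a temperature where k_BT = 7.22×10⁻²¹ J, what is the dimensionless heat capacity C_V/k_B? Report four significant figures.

Eᵢ/kT = 0.182825, 1.66205, 3.65651, 4.41828, 4.45983.
Z = Σ e^(−Eᵢ/kT) = e^(−0.182825) + e^(−1.66205) + e^(−3.65651) + e^(−4.41828) + e^(−4.45983) = 0.832914 + 0.189750 + 0.0258225 + 0.0120549 + 0.0115643 = 1.07211.
⟨E⟩ = 4.49122, ⟨E²⟩ = 66.2526.
C_V/k_B = (⟨E²⟩ − ⟨E⟩²)/(kT)² = (66.2526 − 20.1711)/52.1284 = 0.8840.

0.8840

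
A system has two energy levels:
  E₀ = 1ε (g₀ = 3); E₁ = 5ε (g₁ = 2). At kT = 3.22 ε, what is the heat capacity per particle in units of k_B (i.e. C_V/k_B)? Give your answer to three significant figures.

Eᵢ/kT = 0.31056, 1.5528.
Z = Σ gᵢe^(−Eᵢ/kT) = 3·e^(−0.31056) + 2·e^(−1.5528) = 2.1991 + 0.42331 = 2.6224.
⟨E⟩ = 1.6457 ε, ⟨E²⟩ = 4.8741 ε².
C_V/k_B = (⟨E²⟩ − ⟨E⟩²)/(kT)² = (4.8741 − 2.7083)/10.368 = 0.209.

0.209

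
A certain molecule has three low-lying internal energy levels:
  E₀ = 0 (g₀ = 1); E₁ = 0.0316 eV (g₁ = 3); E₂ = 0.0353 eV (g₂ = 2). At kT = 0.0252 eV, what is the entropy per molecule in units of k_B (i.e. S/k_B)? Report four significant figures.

Eᵢ/kT = 0, 1.25397, 1.40079.
Z = Σ gᵢe^(−Eᵢ/kT) = 1·e^(−0) + 3·e^(−1.25397) + 2·e^(−1.40079) = 1.00000 + 0.856109 + 0.492804 = 2.34891.
⟨E⟩ = Σ EᵢPᵢ = 0.0189233 eV.
S/k_B = ln Z + ⟨E⟩/kT = ln(2.34891) + 0.0189233/0.0252 = 0.853951 + 0.750925 = 1.605.

1.605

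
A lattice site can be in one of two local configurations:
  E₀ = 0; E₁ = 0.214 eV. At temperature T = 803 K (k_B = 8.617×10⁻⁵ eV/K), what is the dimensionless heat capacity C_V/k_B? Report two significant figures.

0.40

k_BT = 8.617×10⁻⁵ × 803 K = 0.06919 eV.
Eᵢ/kT = 0, 3.093.
Z = Σ e^(−Eᵢ/kT) = e^(−0) + e^(−3.093) = 1.000 + 0.04537 = 1.045.
⟨E⟩ = 0.009291 eV, ⟨E²⟩ = 0.001988 eV².
C_V/k_B = (⟨E²⟩ − ⟨E⟩²)/(kT)² = (0.001988 − 0.00008632)/0.004787 = 0.40.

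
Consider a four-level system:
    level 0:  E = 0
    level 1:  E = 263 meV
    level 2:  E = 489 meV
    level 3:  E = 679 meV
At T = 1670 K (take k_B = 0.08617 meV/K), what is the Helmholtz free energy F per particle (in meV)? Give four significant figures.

k_BT = 0.08617 × 1670 K = 143.904 meV.
Eᵢ/kT = 0, 1.82761, 3.39810, 4.71842.
Z = Σ e^(−Eᵢ/kT) = e^(−0) + e^(−1.82761) + e^(−3.39810) + e^(−4.71842) = 1.00000 + 0.160797 + 0.0334367 + 0.00892928 = 1.20316.
F = −kT ln Z = −143.904 × ln(1.20316) = −143.904 × 0.184951 = -26.62 meV.

-26.62 meV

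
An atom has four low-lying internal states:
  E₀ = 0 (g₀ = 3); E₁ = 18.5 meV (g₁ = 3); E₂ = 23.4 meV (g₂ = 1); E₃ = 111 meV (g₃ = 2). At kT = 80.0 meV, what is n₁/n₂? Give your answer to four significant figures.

3.189

n₁/n₂ = (g₁/g₂) exp[−(E₁−E₂)/kT] = (3/1) × exp(−(-4.9 meV)/(80.0 meV)) = (3/1) × exp(0.0612500) = 3.189.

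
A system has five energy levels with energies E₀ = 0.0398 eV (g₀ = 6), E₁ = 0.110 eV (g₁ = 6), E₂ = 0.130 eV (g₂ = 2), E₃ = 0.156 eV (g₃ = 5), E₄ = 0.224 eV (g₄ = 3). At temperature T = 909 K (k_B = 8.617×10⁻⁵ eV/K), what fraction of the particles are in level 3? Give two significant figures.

k_BT = 8.617×10⁻⁵ × 909 K = 0.07833 eV.
Eᵢ/kT = 0.5081, 1.404, 1.660, 1.992, 2.860.
Z = Σ gᵢe^(−Eᵢ/kT) = 6·e^(−0.5081) + 6·e^(−1.404) + 2·e^(−1.660) + 5·e^(−1.992) + 3·e^(−2.860) = 3.610 + 1.474 + 0.3803 + 0.6821 + 0.1718 = 6.318.
P₃ = g₃ e^(−E₃/kT) / Z = 0.6821/6.318 = 0.11.

0.11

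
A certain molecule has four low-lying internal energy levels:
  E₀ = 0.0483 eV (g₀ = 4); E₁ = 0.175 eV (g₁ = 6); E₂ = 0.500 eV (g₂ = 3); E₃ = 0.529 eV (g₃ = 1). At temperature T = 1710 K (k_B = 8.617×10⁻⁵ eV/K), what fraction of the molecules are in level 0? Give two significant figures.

0.60

k_BT = 8.617×10⁻⁵ × 1710 K = 0.1474 eV.
Eᵢ/kT = 0.3277, 1.187, 3.392, 3.589.
Z = Σ gᵢe^(−Eᵢ/kT) = 4·e^(−0.3277) + 6·e^(−1.187) + 3·e^(−3.392) + 1·e^(−3.589) = 2.882 + 1.831 + 0.1009 + 0.02763 = 4.842.
P₀ = g₀ e^(−E₀/kT) / Z = 2.882/4.842 = 0.60.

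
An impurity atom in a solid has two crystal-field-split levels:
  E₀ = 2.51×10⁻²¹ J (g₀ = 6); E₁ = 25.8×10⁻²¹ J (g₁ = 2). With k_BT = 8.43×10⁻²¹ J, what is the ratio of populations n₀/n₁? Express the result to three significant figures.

47.5

n₀/n₁ = (g₀/g₁) exp[−(E₀−E₁)/kT] = (6/2) × exp(−(-23.29 ×10⁻²¹ J)/(8.43 ×10⁻²¹ J)) = (6/2) × exp(2.7628) = 47.5.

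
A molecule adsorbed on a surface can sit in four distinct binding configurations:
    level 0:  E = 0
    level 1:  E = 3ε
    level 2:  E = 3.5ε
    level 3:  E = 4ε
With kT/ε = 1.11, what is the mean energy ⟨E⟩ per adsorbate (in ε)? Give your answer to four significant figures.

Eᵢ/kT = 0, 2.70270, 3.15315, 3.60360.
Z = Σ e^(−Eᵢ/kT) = e^(−0) + e^(−2.70270) + e^(−3.15315) + e^(−3.60360) = 1.00000 + 0.0670243 + 0.0427174 + 0.0272255 = 1.13697.
⟨E⟩ = Σ Eᵢ e^(−Eᵢ/kT) / Z = (0·1.00000 + 3·0.0670243 + 3.5·0.0427174 + 4·0.0272255) / 1.13697 = 0.4041 ε.

0.4041 ε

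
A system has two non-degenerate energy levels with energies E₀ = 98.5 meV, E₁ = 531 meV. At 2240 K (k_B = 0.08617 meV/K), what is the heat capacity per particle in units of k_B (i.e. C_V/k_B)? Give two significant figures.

0.44

k_BT = 0.08617 × 2240 K = 193.0 meV.
Eᵢ/kT = 0.5104, 2.751.
Z = Σ e^(−Eᵢ/kT) = e^(−0.5104) + e^(−2.751) = 0.6003 + 0.06386 = 0.6642.
⟨E⟩ = 140.1 meV, ⟨E²⟩ = 35880 meV².
C_V/k_B = (⟨E²⟩ − ⟨E⟩²)/(kT)² = (35880 − 19630)/37250 = 0.44.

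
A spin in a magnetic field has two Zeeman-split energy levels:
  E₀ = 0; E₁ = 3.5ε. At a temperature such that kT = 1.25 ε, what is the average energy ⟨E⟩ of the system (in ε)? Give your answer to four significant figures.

0.2006 ε

Eᵢ/kT = 0, 2.80000.
Z = Σ e^(−Eᵢ/kT) = e^(−0) + e^(−2.80000) = 1.00000 + 0.0608101 = 1.06081.
⟨E⟩ = Σ Eᵢ e^(−Eᵢ/kT) / Z = (0·1.00000 + 3.5·0.0608101) / 1.06081 = 0.2006 ε.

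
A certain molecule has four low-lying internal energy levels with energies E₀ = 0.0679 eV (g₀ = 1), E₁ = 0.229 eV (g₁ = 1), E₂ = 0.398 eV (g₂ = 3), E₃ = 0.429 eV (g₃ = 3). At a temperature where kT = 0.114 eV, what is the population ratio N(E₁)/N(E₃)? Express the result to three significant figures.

n₁/n₃ = (g₁/g₃) exp[−(E₁−E₃)/kT] = (1/3) × exp(−(-0.200 eV)/(0.114 eV)) = (1/3) × exp(1.7544) = 1.93.

1.93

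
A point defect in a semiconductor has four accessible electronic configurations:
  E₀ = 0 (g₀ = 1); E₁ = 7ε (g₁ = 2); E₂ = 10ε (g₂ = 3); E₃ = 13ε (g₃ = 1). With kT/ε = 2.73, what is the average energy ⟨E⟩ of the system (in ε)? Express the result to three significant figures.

1.58 ε

Eᵢ/kT = 0, 2.5641, 3.6630, 4.7619.
Z = Σ gᵢe^(−Eᵢ/kT) = 1·e^(−0) + 2·e^(−2.5641) + 3·e^(−3.6630) + 1·e^(−4.7619) = 1.0000 + 0.15398 + 0.076966 + 0.0085494 = 1.2395.
⟨E⟩ = Σ Eᵢ gᵢe^(−Eᵢ/kT) / Z = (0·1.0000 + 7·0.15398 + 10·0.076966 + 13·0.0085494) / 1.2395 = 1.58 ε.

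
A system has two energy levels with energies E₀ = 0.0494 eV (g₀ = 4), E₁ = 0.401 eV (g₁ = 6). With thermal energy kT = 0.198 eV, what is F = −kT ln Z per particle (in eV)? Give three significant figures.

-0.270 eV

Eᵢ/kT = 0.24949, 2.0253.
Z = Σ gᵢe^(−Eᵢ/kT) = 4·e^(−0.24949) + 6·e^(−2.0253) = 3.1168 + 0.79173 = 3.9085.
F = −kT ln Z = −0.198 × ln(3.9085) = −0.198 × 1.3632 = -0.270 eV.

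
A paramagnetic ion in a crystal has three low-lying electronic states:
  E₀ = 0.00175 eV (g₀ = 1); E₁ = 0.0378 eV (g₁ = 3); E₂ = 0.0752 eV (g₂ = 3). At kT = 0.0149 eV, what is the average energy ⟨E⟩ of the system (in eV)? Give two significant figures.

Eᵢ/kT = 0.1174, 2.537, 5.047.
Z = Σ gᵢe^(−Eᵢ/kT) = 1·e^(−0.1174) + 3·e^(−2.537) + 3·e^(−5.047) = 0.8892 + 0.2373 + 0.01929 = 1.146.
⟨E⟩ = Σ Eᵢ gᵢe^(−Eᵢ/kT) / Z = (0.00175·0.8892 + 0.0378·0.2373 + 0.0752·0.01929) / 1.146 = 0.010 eV.

0.010 eV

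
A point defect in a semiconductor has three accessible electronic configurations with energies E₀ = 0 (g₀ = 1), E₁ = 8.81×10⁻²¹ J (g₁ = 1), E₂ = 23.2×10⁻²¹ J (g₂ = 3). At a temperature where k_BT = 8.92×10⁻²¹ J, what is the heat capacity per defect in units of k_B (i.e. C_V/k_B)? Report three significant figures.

0.820

Eᵢ/kT = 0, 0.98767, 2.6009.
Z = Σ gᵢe^(−Eᵢ/kT) = 1·e^(−0) + 1·e^(−0.98767) + 3·e^(−2.6009) = 1.0000 + 0.37244 + 0.22262 = 1.5951.
⟨E⟩ = 5.2950, ⟨E²⟩ = 93.242.
C_V/k_B = (⟨E²⟩ − ⟨E⟩²)/(kT)² = (93.242 − 28.037)/79.566 = 0.820.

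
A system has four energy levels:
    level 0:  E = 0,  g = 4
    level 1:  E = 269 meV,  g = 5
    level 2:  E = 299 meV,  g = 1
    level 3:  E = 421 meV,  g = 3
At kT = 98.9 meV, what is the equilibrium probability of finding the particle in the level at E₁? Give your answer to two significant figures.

0.075

Eᵢ/kT = 0, 2.720, 3.023, 4.257.
Z = Σ gᵢe^(−Eᵢ/kT) = 4·e^(−0) + 5·e^(−2.720) + 1·e^(−3.023) + 3·e^(−4.257) = 4.000 + 0.3294 + 0.04866 + 0.04249 = 4.421.
P₁ = g₁ e^(−E₁/kT) / Z = 0.3294/4.421 = 0.075.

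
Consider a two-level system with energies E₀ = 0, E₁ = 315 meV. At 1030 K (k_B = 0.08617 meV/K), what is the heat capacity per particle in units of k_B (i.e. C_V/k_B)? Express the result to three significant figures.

0.342

k_BT = 0.08617 × 1030 K = 88.755 meV.
Eᵢ/kT = 0, 3.5491.
Z = Σ e^(−Eᵢ/kT) = e^(−0) + e^(−3.5491) = 1.0000 + 0.028751 = 1.0288.
⟨E⟩ = 8.8030 meV, ⟨E²⟩ = 2773.0 meV².
C_V/k_B = (⟨E²⟩ − ⟨E⟩²)/(kT)² = (2773.0 − 77.493)/7877.5 = 0.342.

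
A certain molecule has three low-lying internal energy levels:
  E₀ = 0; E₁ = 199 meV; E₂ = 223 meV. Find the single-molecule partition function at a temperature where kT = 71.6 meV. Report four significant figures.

Eᵢ/kT = 0, 2.77933, 3.11453.
Z = Σ e^(−Eᵢ/kT) = e^(−0) + e^(−2.77933) + e^(−3.11453) = 1.00000 + 0.0620801 + 0.0443994 = 1.10648.

Z = 1.106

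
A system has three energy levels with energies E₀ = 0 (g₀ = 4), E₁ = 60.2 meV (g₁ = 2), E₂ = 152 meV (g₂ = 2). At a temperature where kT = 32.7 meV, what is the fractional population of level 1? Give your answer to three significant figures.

Eᵢ/kT = 0, 1.8410, 4.6483.
Z = Σ gᵢe^(−Eᵢ/kT) = 4·e^(−0) + 2·e^(−1.8410) + 2·e^(−4.6483) = 4.0000 + 0.31732 + 0.019156 = 4.3365.
P₁ = g₁ e^(−E₁/kT) / Z = 0.31732/4.3365 = 0.0732.

0.0732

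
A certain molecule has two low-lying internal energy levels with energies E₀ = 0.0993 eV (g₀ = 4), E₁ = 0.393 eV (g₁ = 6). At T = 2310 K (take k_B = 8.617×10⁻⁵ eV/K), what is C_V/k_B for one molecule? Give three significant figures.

k_BT = 8.617×10⁻⁵ × 2310 K = 0.19905 eV.
Eᵢ/kT = 0.49887, 1.9744.
Z = Σ gᵢe^(−Eᵢ/kT) = 4·e^(−0.49887) + 6·e^(−1.9744) = 2.4289 + 0.83307 = 3.2620.
⟨E⟩ = 0.17431 eV, ⟨E²⟩ = 0.046786 eV².
C_V/k_B = (⟨E²⟩ − ⟨E⟩²)/(kT)² = (0.046786 − 0.030384)/0.039621 = 0.414.

0.414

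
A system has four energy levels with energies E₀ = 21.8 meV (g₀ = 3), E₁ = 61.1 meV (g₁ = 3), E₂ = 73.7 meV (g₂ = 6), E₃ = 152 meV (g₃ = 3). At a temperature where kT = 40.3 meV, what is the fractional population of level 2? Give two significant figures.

Eᵢ/kT = 0.5409, 1.516, 1.829, 3.772.
Z = Σ gᵢe^(−Eᵢ/kT) = 3·e^(−0.5409) + 3·e^(−1.516) + 6·e^(−1.829) + 3·e^(−3.772) = 1.747 + 0.6588 + 0.9634 + 0.06902 = 3.438.
P₂ = g₂ e^(−E₂/kT) / Z = 0.9634/3.438 = 0.28.

0.28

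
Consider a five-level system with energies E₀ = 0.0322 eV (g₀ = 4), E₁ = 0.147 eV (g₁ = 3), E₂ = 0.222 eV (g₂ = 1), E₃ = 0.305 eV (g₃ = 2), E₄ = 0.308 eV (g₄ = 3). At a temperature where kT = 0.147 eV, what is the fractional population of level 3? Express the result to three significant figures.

0.0487

Eᵢ/kT = 0.21905, 1.0000, 1.5102, 2.0748, 2.0952.
Z = Σ gᵢe^(−Eᵢ/kT) = 4·e^(−0.21905) + 3·e^(−1.0000) + 1·e^(−1.5102) + 2·e^(−2.0748) + 3·e^(−2.0952) = 3.2131 + 1.1036 + 0.22087 + 0.25116 + 0.36914 = 5.1579.
P₃ = g₃ e^(−E₃/kT) / Z = 0.25116/5.1579 = 0.0487.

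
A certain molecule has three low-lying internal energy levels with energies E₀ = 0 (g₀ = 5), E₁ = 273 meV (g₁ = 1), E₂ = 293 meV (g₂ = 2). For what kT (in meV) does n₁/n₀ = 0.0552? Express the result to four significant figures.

n₁/n₀ = (g₁/g₀) exp[−(E₁−E₀)/kT] = 0.0552.
⇒ (E₁−E₀)/kT = ln((1/5)/0.0552) = ln(3.62319) = 1.28735.
kT = 273 meV / 1.28735 = 212.1 meV.

212.1 meV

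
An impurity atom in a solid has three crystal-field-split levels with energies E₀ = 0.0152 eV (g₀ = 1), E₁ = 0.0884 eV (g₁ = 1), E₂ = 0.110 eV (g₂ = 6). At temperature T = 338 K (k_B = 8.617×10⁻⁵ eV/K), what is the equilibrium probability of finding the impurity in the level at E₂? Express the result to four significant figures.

k_BT = 8.617×10⁻⁵ × 338 K = 0.0291255 eV.
Eᵢ/kT = 0.521879, 3.03514, 3.77676.
Z = Σ gᵢe^(−Eᵢ/kT) = 1·e^(−0.521879) + 1·e^(−3.03514) + 6·e^(−3.77676) = 0.593404 + 0.0480679 + 0.137381 = 0.778853.
P₂ = g₂ e^(−E₂/kT) / Z = 0.137381/0.778853 = 0.1764.

0.1764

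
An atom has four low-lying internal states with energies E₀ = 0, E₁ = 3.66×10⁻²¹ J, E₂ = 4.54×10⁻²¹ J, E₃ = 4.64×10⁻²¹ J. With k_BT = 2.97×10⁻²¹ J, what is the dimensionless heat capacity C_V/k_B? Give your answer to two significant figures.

0.50

Eᵢ/kT = 0, 1.232, 1.529, 1.562.
Z = Σ e^(−Eᵢ/kT) = e^(−0) + e^(−1.232) + e^(−1.529) + e^(−1.562) = 1.000 + 0.2917 + 0.2168 + 0.2097 = 1.718.
⟨E⟩ = 1.761, ⟨E²⟩ = 7.503.
C_V/k_B = (⟨E²⟩ − ⟨E⟩²)/(kT)² = (7.503 − 3.101)/8.821 = 0.50.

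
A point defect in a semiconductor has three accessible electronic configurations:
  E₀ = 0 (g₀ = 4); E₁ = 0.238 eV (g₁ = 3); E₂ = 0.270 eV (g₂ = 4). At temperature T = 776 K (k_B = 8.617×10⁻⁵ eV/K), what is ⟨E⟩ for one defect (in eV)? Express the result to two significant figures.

k_BT = 8.617×10⁻⁵ × 776 K = 0.06687 eV.
Eᵢ/kT = 0, 3.559, 4.038.
Z = Σ gᵢe^(−Eᵢ/kT) = 4·e^(−0) + 3·e^(−3.559) + 4·e^(−4.038) = 4.000 + 0.08540 + 0.07053 = 4.156.
⟨E⟩ = Σ Eᵢ gᵢe^(−Eᵢ/kT) / Z = (0·4.000 + 0.238·0.08540 + 0.270·0.07053) / 4.156 = 0.0095 eV.

0.0095 eV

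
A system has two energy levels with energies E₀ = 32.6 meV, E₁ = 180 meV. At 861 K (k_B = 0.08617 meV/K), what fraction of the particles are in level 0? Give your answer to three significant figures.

0.879

k_BT = 0.08617 × 861 K = 74.192 meV.
Eᵢ/kT = 0.43940, 2.4261.
Z = Σ e^(−Eᵢ/kT) = e^(−0.43940) + e^(−2.4261) = 0.64442 + 0.088381 = 0.73280.
P₀ = e^(−E₀/kT) / Z = 0.64442/0.73280 = 0.879.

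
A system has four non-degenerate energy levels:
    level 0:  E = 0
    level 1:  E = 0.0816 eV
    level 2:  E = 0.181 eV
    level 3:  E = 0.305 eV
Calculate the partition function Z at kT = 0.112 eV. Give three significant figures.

Eᵢ/kT = 0, 0.72857, 1.6161, 2.7232.
Z = Σ e^(−Eᵢ/kT) = e^(−0) + e^(−0.72857) + e^(−1.6161) + e^(−2.7232) = 1.0000 + 0.48260 + 0.19867 + 0.065664 = 1.7469.

Z = 1.75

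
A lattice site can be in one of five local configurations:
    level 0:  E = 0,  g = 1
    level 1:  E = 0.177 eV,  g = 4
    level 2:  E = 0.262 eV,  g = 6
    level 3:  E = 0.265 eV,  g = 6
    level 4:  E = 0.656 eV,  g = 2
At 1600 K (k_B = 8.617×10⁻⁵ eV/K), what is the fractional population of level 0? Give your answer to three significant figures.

k_BT = 8.617×10⁻⁵ × 1600 K = 0.13787 eV.
Eᵢ/kT = 0, 1.2838, 1.9003, 1.9221, 4.7581.
Z = Σ gᵢe^(−Eᵢ/kT) = 1·e^(−0) + 4·e^(−1.2838) + 6·e^(−1.9003) + 6·e^(−1.9221) + 2·e^(−4.7581) = 1.0000 + 1.1079 + 0.89714 + 0.87780 + 0.017164 = 3.9000.
P₀ = g₀ e^(−E₀/kT) / Z = 1.0000/3.9000 = 0.256.

0.256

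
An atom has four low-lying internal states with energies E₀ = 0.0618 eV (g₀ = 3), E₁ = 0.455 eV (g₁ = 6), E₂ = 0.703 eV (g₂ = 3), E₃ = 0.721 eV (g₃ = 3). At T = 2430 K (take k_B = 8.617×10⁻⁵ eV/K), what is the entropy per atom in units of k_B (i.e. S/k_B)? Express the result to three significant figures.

2.04

k_BT = 8.617×10⁻⁵ × 2430 K = 0.20939 eV.
Eᵢ/kT = 0.29514, 2.1730, 3.3574, 3.4433.
Z = Σ gᵢe^(−Eᵢ/kT) = 3·e^(−0.29514) + 6·e^(−2.1730) + 3·e^(−3.3574) + 3·e^(−3.4433) = 2.2333 + 0.68301 + 0.10448 + 0.095877 = 3.1167.
⟨E⟩ = Σ EᵢPᵢ = 0.18974 eV.
S/k_B = ln Z + ⟨E⟩/kT = ln(3.1167) + 0.18974/0.20939 = 1.1368 + 0.90616 = 2.04.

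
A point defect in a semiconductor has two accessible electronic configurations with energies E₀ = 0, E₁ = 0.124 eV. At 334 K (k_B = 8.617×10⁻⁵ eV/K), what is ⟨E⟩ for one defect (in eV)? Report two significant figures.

k_BT = 8.617×10⁻⁵ × 334 K = 0.02878 eV.
Eᵢ/kT = 0, 4.309.
Z = Σ e^(−Eᵢ/kT) = e^(−0) + e^(−4.309) = 1.000 + 0.01345 = 1.013.
⟨E⟩ = Σ Eᵢ e^(−Eᵢ/kT) / Z = (0·1.000 + 0.124·0.01345) / 1.013 = 0.0016 eV.

0.0016 eV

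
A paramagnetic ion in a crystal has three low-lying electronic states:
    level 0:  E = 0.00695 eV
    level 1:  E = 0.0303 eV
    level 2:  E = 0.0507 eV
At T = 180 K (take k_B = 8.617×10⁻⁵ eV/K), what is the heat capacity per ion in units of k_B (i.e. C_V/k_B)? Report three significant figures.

0.609

k_BT = 8.617×10⁻⁵ × 180 K = 0.015511 eV.
Eᵢ/kT = 0.44807, 1.9535, 3.2686.
Z = Σ e^(−Eᵢ/kT) = e^(−0.44807) + e^(−1.9535) + e^(−3.2686) = 0.63886 + 0.14178 + 0.038060 = 0.81870.
⟨E⟩ = 0.013028 eV, ⟨E²⟩ = 0.00031618 eV².
C_V/k_B = (⟨E²⟩ − ⟨E⟩²)/(kT)² = (0.00031618 − 0.00016973)/0.00024059 = 0.609.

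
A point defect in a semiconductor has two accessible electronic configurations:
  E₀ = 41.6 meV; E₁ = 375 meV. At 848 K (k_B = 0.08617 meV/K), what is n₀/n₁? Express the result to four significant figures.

k_BT = 0.08617 × 848 K = 73.0722 meV.
n₀/n₁ = exp[−(E₀−E₁)/kT] = exp(−(-333.4 meV)/(73.0722 meV)) = exp(4.56261) = 95.83.

95.83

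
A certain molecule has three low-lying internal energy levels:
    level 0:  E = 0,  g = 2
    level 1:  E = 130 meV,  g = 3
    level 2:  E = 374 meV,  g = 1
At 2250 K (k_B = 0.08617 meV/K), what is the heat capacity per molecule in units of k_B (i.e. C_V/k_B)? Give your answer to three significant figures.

k_BT = 0.08617 × 2250 K = 193.88 meV.
Eᵢ/kT = 0, 0.67052, 1.9290.
Z = Σ gᵢe^(−Eᵢ/kT) = 2·e^(−0) + 3·e^(−0.67052) + 1·e^(−1.9290) = 2.0000 + 1.5343 + 0.14529 = 3.6796.
⟨E⟩ = 68.974 meV, ⟨E²⟩ = 12570 meV².
C_V/k_B = (⟨E²⟩ − ⟨E⟩²)/(kT)² = (12570 − 4757.4)/37589 = 0.208.

0.208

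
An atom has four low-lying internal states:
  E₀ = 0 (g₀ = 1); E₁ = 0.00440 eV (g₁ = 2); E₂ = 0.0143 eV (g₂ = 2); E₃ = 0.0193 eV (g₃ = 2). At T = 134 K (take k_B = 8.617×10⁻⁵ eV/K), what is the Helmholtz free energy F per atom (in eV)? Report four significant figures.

-0.01386 eV

k_BT = 8.617×10⁻⁵ × 134 K = 0.0115468 eV.
Eᵢ/kT = 0, 0.381058, 1.23844, 1.67146.
Z = Σ gᵢe^(−Eᵢ/kT) = 1·e^(−0) + 2·e^(−0.381058) + 2·e^(−1.23844) + 2·e^(−1.67146) = 1.00000 + 1.36628 + 0.579672 + 0.375945 = 3.32190.
F = −kT ln Z = −0.0115468 × ln(3.32190) = −0.0115468 × 1.20054 = -0.01386 eV.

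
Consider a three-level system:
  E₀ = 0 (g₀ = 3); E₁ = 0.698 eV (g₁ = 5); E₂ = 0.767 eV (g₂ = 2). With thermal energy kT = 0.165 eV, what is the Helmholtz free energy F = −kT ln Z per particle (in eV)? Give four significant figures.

-0.1862 eV

Eᵢ/kT = 0, 4.23030, 4.64848.
Z = Σ gᵢe^(−Eᵢ/kT) = 3·e^(−0) + 5·e^(−4.23030) + 2·e^(−4.64848) = 3.00000 + 0.0727401 + 0.0191523 = 3.09189.
F = −kT ln Z = −0.165 × ln(3.09189) = −0.165 × 1.12878 = -0.1862 eV.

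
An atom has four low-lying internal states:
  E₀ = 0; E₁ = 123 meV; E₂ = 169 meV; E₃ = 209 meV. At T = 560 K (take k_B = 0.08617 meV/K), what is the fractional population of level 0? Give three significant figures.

k_BT = 0.08617 × 560 K = 48.255 meV.
Eᵢ/kT = 0, 2.5490, 3.5022, 4.3312.
Z = Σ e^(−Eᵢ/kT) = e^(−0) + e^(−2.5490) + e^(−3.5022) + e^(−4.3312) = 1.0000 + 0.078160 + 0.030131 + 0.013152 = 1.1214.
P₀ = e^(−E₀/kT) / Z = 1.0000/1.1214 = 0.892.

0.892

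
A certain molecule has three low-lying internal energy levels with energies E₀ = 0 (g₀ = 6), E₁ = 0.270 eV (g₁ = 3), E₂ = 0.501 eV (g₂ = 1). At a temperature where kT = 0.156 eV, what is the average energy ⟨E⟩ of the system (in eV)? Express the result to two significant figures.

Eᵢ/kT = 0, 1.731, 3.212.
Z = Σ gᵢe^(−Eᵢ/kT) = 6·e^(−0) + 3·e^(−1.731) + 1·e^(−3.212) = 6.000 + 0.5313 + 0.04028 = 6.572.
⟨E⟩ = Σ Eᵢ gᵢe^(−Eᵢ/kT) / Z = (0·6.000 + 0.270·0.5313 + 0.501·0.04028) / 6.572 = 0.025 eV.

0.025 eV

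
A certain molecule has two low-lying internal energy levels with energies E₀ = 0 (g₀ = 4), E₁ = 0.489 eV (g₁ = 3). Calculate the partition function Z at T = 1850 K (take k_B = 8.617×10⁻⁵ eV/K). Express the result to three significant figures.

k_BT = 8.617×10⁻⁵ × 1850 K = 0.15941 eV.
Eᵢ/kT = 0, 3.0676.
Z = Σ gᵢe^(−Eᵢ/kT) = 4·e^(−0) + 3·e^(−3.0676) = 4.0000 + 0.13960 = 4.1396.

Z = 4.14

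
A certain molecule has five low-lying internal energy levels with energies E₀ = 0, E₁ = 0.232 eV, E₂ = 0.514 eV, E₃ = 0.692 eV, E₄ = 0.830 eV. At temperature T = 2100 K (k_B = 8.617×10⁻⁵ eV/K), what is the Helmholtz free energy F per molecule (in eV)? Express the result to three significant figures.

k_BT = 8.617×10⁻⁵ × 2100 K = 0.18096 eV.
Eᵢ/kT = 0, 1.2821, 2.8404, 3.8240, 4.5866.
Z = Σ e^(−Eᵢ/kT) = e^(−0) + e^(−1.2821) + e^(−2.8404) + e^(−3.8240) + e^(−4.5866) = 1.0000 + 0.27745 + 0.058402 + 0.021840 + 0.010187 = 1.3679.
F = −kT ln Z = −0.18096 × ln(1.3679) = −0.18096 × 0.31328 = -0.0567 eV.

-0.0567 eV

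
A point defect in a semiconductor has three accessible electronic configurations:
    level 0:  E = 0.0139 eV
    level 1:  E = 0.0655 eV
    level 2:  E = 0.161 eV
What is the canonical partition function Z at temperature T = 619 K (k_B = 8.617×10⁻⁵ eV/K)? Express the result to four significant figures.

k_BT = 8.617×10⁻⁵ × 619 K = 0.0533392 eV.
Eᵢ/kT = 0.260596, 1.22799, 3.01842.
Z = Σ e^(−Eᵢ/kT) = e^(−0.260596) + e^(−1.22799) + e^(−3.01842) = 0.770592 + 0.292881 + 0.0488784 = 1.11235.

Z = 1.112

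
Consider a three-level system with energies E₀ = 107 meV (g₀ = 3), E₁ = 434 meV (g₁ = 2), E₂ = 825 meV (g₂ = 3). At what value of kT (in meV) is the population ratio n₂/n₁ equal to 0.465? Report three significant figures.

334 meV

n₂/n₁ = (g₂/g₁) exp[−(E₂−E₁)/kT] = 0.465.
⇒ (E₂−E₁)/kT = ln((3/2)/0.465) = ln(3.2258) = 1.1712.
kT = 391 meV / 1.1712 = 334 meV.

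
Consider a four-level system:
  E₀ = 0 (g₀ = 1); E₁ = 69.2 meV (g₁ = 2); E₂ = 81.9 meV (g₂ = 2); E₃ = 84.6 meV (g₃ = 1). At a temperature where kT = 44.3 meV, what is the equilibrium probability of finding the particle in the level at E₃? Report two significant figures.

0.079

Eᵢ/kT = 0, 1.562, 1.849, 1.910.
Z = Σ gᵢe^(−Eᵢ/kT) = 1·e^(−0) + 2·e^(−1.562) + 2·e^(−1.849) + 1·e^(−1.910) = 1.000 + 0.4194 + 0.3148 + 0.1481 = 1.882.
P₃ = g₃ e^(−E₃/kT) / Z = 0.1481/1.882 = 0.079.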